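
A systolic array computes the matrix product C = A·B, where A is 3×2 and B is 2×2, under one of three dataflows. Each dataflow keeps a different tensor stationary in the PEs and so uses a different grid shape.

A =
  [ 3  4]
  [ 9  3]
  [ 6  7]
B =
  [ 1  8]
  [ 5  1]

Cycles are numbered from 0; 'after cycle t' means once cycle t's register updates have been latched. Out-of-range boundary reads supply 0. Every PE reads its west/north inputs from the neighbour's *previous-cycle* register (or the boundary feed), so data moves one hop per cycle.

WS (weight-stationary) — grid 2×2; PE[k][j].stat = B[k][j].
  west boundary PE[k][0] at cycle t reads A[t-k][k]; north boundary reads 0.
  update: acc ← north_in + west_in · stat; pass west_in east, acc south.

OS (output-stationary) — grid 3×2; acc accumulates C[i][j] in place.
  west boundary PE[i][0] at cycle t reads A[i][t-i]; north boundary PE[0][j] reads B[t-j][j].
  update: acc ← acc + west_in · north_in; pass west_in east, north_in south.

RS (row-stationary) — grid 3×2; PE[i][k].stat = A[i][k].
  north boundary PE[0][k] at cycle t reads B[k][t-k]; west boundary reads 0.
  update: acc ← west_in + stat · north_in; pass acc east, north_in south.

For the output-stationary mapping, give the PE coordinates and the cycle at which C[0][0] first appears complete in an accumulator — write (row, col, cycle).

(row, col, cycle) = (0, 0, 1)

OS — PE[0][0] is where C[0][0] collects:
  c0 r0c0: 3 / 3 / 1
  c1 r0c0: 23 / 4 / 5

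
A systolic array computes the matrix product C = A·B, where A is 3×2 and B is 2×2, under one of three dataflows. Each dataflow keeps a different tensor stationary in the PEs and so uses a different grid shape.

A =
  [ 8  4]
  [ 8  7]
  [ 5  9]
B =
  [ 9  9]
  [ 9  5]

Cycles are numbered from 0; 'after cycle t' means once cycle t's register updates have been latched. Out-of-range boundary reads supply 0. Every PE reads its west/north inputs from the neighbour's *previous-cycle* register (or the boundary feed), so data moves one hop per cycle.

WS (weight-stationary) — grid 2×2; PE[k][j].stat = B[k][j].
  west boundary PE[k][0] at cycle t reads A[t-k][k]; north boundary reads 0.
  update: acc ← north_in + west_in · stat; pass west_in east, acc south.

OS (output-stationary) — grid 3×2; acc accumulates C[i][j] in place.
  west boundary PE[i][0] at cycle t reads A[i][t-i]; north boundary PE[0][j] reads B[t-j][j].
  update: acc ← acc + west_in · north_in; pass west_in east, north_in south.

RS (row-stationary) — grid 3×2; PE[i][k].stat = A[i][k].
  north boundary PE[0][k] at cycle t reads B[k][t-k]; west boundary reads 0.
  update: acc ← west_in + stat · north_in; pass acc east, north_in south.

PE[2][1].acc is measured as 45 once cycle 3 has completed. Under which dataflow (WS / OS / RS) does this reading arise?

WS (2×2): PE[2][1] does not exist.
OS (3×2 grid), PE[2][1]:
  @0  [2,1]  acc 0  |  →0  ↓0
  @1  [2,1]  acc 0  |  →0  ↓0
  @2  [2,1]  acc 0  |  →0  ↓0
  @3  [2,1]  acc 45  |  →5  ↓9
RS (3×2 grid), PE[2][1]:
  @0  [2,1]  acc 0  |  →0  ↓0
  @1  [2,1]  acc 0  |  →0  ↓0
  @2  [2,1]  acc 0  |  →0  ↓0
  @3  [2,1]  acc 126  |  →126  ↓9

dataflow = OS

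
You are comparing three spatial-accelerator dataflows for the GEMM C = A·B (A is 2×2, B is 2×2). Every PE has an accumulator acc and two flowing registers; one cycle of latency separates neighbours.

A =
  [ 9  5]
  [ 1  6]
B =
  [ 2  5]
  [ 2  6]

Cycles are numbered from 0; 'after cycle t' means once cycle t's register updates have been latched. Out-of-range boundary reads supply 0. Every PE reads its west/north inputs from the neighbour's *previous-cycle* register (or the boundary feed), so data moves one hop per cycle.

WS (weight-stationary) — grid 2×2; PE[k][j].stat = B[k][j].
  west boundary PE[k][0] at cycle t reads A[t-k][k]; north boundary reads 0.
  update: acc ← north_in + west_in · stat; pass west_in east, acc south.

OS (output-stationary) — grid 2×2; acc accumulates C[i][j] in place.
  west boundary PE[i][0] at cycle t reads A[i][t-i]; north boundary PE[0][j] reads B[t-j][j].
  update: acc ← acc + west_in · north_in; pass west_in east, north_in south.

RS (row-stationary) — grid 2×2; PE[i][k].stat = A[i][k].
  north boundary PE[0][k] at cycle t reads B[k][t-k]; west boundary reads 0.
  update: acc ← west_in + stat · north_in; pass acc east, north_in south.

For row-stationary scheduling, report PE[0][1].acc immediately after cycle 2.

Tracing RS — 2×2 array, target PE[0][1]:
  [0] (0,0) acc=18 (h:18 v:2)
  [0] (0,1) acc=0 (h:0 v:0)
  [1] (0,0) acc=45 (h:45 v:5)
  [1] (0,1) acc=28 (h:28 v:2)
  [2] (0,0) acc=0 (h:0 v:0)
  [2] (0,1) acc=75 (h:75 v:6)

PE[0][1].acc = 75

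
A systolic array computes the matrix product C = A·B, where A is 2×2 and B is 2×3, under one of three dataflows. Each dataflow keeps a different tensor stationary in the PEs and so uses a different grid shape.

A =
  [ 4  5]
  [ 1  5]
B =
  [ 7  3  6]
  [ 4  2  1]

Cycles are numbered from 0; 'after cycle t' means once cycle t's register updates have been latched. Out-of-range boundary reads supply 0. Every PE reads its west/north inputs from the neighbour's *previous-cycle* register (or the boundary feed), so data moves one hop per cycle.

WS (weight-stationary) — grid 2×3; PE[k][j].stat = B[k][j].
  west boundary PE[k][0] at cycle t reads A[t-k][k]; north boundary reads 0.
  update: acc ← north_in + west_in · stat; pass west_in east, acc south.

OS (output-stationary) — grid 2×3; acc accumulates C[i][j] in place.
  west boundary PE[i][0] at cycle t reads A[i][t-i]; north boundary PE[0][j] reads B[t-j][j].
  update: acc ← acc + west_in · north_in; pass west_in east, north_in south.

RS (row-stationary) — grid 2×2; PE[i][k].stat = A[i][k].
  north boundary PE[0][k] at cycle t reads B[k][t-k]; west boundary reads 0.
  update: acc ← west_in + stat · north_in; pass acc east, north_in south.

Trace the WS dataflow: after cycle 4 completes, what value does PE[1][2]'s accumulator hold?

PE[1][2].acc = 11

WS on a 2×3 grid — tracing PE[1][2] and its feeders:
  t=0 PE[0][2]: acc=0 h=0 v=0
  t=0 PE[1][1]: acc=0 h=0 v=0
  t=0 PE[1][2]: acc=0 h=0 v=0
  t=1 PE[0][2]: acc=0 h=0 v=0
  t=1 PE[1][1]: acc=0 h=0 v=0
  t=1 PE[1][2]: acc=0 h=0 v=0
  t=2 PE[0][2]: acc=24 h=4 v=24
  t=2 PE[1][1]: acc=22 h=5 v=22
  t=2 PE[1][2]: acc=0 h=0 v=0
  t=3 PE[0][2]: acc=6 h=1 v=6
  t=3 PE[1][1]: acc=13 h=5 v=13
  t=3 PE[1][2]: acc=29 h=5 v=29
  t=4 PE[0][2]: acc=0 h=0 v=0
  t=4 PE[1][1]: acc=0 h=0 v=0
  t=4 PE[1][2]: acc=11 h=5 v=11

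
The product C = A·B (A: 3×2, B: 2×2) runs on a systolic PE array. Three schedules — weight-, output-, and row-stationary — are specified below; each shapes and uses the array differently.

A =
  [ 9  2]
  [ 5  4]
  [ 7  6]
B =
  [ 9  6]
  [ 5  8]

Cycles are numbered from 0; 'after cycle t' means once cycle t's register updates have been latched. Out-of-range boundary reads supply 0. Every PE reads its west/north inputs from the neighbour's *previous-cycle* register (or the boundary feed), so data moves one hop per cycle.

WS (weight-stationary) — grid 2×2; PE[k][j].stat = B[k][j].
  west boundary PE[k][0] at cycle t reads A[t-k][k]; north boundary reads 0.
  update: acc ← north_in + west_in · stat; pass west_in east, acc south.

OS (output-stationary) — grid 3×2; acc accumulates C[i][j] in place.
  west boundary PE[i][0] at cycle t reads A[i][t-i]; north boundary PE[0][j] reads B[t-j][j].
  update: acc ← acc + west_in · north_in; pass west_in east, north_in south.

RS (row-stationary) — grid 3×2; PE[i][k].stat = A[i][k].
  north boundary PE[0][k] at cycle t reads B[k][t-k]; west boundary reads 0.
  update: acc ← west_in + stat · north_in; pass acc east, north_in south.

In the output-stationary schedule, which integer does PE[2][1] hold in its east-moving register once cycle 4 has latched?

register = 6

OS 3×2: PE[2][1] cycle-by-cycle (with neighbour feeds):
  after 0 — PE[1][1] acc=0, pass-E 0, pass-S 0
  after 0 — PE[2][0] acc=0, pass-E 0, pass-S 0
  after 0 — PE[2][1] acc=0, pass-E 0, pass-S 0
  after 1 — PE[1][1] acc=0, pass-E 0, pass-S 0
  after 1 — PE[2][0] acc=0, pass-E 0, pass-S 0
  after 1 — PE[2][1] acc=0, pass-E 0, pass-S 0
  after 2 — PE[1][1] acc=30, pass-E 5, pass-S 6
  after 2 — PE[2][0] acc=63, pass-E 7, pass-S 9
  after 2 — PE[2][1] acc=0, pass-E 0, pass-S 0
  after 3 — PE[1][1] acc=62, pass-E 4, pass-S 8
  after 3 — PE[2][0] acc=93, pass-E 6, pass-S 5
  after 3 — PE[2][1] acc=42, pass-E 7, pass-S 6
  after 4 — PE[1][1] acc=62, pass-E 0, pass-S 0
  after 4 — PE[2][0] acc=93, pass-E 0, pass-S 0
  after 4 — PE[2][1] acc=90, pass-E 6, pass-S 8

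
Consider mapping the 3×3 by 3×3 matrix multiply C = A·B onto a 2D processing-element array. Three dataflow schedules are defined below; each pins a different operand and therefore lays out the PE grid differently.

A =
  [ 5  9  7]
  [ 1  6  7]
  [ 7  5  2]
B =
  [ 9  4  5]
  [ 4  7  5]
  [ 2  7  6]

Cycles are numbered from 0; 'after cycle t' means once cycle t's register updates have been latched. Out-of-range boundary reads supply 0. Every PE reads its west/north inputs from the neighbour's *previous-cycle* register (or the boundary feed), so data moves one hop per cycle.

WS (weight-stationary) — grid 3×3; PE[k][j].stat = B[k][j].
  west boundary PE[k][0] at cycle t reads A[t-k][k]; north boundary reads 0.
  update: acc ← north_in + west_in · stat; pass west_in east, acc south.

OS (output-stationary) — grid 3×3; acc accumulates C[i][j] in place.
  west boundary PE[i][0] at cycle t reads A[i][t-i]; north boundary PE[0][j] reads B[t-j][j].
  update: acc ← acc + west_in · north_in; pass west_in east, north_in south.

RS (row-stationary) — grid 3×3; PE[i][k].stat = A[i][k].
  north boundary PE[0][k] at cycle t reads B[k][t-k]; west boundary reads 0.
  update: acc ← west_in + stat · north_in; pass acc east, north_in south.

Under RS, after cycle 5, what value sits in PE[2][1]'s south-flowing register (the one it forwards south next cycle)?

register = 5

Tracing RS — 3×3 array, target PE[2][1]:
  cycle 0: PE[1][1] → acc 0, east 0, south 0
  cycle 0: PE[2][0] → acc 0, east 0, south 0
  cycle 0: PE[2][1] → acc 0, east 0, south 0
  cycle 1: PE[1][1] → acc 0, east 0, south 0
  cycle 1: PE[2][0] → acc 0, east 0, south 0
  cycle 1: PE[2][1] → acc 0, east 0, south 0
  cycle 2: PE[1][1] → acc 33, east 33, south 4
  cycle 2: PE[2][0] → acc 63, east 63, south 9
  cycle 2: PE[2][1] → acc 0, east 0, south 0
  cycle 3: PE[1][1] → acc 46, east 46, south 7
  cycle 3: PE[2][0] → acc 28, east 28, south 4
  cycle 3: PE[2][1] → acc 83, east 83, south 4
  cycle 4: PE[1][1] → acc 35, east 35, south 5
  cycle 4: PE[2][0] → acc 35, east 35, south 5
  cycle 4: PE[2][1] → acc 63, east 63, south 7
  cycle 5: PE[1][1] → acc 0, east 0, south 0
  cycle 5: PE[2][0] → acc 0, east 0, south 0
  cycle 5: PE[2][1] → acc 60, east 60, south 5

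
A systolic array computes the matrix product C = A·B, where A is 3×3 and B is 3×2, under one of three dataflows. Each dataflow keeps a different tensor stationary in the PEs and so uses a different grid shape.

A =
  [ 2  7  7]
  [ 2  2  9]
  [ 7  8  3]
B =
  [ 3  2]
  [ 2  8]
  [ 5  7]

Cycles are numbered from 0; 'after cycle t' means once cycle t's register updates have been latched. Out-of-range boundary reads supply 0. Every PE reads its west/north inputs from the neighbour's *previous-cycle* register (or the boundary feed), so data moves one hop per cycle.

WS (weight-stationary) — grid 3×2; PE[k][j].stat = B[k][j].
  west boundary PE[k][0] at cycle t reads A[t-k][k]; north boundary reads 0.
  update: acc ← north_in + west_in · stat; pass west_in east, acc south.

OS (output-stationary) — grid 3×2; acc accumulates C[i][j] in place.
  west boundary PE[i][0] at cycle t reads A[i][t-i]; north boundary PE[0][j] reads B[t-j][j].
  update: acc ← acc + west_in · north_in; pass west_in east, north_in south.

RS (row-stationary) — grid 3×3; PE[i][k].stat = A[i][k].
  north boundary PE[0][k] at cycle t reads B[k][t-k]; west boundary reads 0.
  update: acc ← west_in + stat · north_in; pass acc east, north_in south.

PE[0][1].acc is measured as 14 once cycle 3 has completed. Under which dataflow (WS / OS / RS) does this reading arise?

dataflow = WS

WS (3×2 grid), PE[0][1]:
  t=0 PE[0][1]: acc=0 h=0 v=0
  t=1 PE[0][1]: acc=4 h=2 v=4
  t=2 PE[0][1]: acc=4 h=2 v=4
  t=3 PE[0][1]: acc=14 h=7 v=14
OS (3×2 grid), PE[0][1]:
  t=0 PE[0][1]: acc=0 h=0 v=0
  t=1 PE[0][1]: acc=4 h=2 v=2
  t=2 PE[0][1]: acc=60 h=7 v=8
  t=3 PE[0][1]: acc=109 h=7 v=7
RS (3×3 grid), PE[0][1]:
  t=0 PE[0][1]: acc=0 h=0 v=0
  t=1 PE[0][1]: acc=20 h=20 v=2
  t=2 PE[0][1]: acc=60 h=60 v=8
  t=3 PE[0][1]: acc=0 h=0 v=0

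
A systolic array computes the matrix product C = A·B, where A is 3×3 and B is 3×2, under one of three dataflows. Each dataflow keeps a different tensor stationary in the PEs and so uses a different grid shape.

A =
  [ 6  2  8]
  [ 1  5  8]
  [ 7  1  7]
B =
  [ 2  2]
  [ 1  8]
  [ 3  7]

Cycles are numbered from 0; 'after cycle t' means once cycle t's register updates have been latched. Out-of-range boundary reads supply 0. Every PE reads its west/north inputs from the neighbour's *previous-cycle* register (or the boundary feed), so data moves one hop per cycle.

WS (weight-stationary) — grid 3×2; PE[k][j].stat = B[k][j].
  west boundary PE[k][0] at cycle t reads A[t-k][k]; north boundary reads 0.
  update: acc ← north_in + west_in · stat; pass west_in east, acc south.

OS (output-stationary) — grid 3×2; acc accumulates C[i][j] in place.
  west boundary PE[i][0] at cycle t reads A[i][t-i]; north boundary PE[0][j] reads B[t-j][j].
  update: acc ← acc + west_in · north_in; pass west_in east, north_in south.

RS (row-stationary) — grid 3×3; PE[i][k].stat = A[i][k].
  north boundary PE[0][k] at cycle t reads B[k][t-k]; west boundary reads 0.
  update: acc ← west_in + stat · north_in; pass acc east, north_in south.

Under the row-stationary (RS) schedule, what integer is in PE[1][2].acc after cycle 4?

Tracing RS — 3×3 array, target PE[1][2]:
  0: (0,2).acc=0  regs=<0,0>
  0: (1,1).acc=0  regs=<0,0>
  0: (1,2).acc=0  regs=<0,0>
  1: (0,2).acc=0  regs=<0,0>
  1: (1,1).acc=0  regs=<0,0>
  1: (1,2).acc=0  regs=<0,0>
  2: (0,2).acc=38  regs=<38,3>
  2: (1,1).acc=7  regs=<7,1>
  2: (1,2).acc=0  regs=<0,0>
  3: (0,2).acc=84  regs=<84,7>
  3: (1,1).acc=42  regs=<42,8>
  3: (1,2).acc=31  regs=<31,3>
  4: (0,2).acc=0  regs=<0,0>
  4: (1,1).acc=0  regs=<0,0>
  4: (1,2).acc=98  regs=<98,7>

PE[1][2].acc = 98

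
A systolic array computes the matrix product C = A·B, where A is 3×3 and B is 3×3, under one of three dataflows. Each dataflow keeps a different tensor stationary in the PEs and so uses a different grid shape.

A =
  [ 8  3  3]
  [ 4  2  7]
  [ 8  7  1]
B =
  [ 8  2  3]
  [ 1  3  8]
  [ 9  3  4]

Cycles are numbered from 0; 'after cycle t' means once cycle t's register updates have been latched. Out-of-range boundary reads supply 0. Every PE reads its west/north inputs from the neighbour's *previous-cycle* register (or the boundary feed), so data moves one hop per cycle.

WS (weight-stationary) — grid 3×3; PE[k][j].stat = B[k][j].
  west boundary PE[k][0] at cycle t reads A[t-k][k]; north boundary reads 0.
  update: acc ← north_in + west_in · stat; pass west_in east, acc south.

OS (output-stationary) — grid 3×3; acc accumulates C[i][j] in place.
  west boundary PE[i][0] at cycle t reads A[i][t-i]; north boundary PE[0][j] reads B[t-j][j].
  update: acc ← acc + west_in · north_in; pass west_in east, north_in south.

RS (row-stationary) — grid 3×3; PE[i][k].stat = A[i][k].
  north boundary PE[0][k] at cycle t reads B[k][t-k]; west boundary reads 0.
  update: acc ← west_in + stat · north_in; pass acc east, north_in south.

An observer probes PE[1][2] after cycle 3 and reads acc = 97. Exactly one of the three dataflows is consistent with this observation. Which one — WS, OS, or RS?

dataflow = RS

WS (3×3 grid), PE[1][2]:
  after 0 — PE[1][2] acc=0, pass-E 0, pass-S 0
  after 1 — PE[1][2] acc=0, pass-E 0, pass-S 0
  after 2 — PE[1][2] acc=0, pass-E 0, pass-S 0
  after 3 — PE[1][2] acc=48, pass-E 3, pass-S 48
OS (3×3 grid), PE[1][2]:
  after 0 — PE[1][2] acc=0, pass-E 0, pass-S 0
  after 1 — PE[1][2] acc=0, pass-E 0, pass-S 0
  after 2 — PE[1][2] acc=0, pass-E 0, pass-S 0
  after 3 — PE[1][2] acc=12, pass-E 4, pass-S 3
RS (3×3 grid), PE[1][2]:
  after 0 — PE[1][2] acc=0, pass-E 0, pass-S 0
  after 1 — PE[1][2] acc=0, pass-E 0, pass-S 0
  after 2 — PE[1][2] acc=0, pass-E 0, pass-S 0
  after 3 — PE[1][2] acc=97, pass-E 97, pass-S 9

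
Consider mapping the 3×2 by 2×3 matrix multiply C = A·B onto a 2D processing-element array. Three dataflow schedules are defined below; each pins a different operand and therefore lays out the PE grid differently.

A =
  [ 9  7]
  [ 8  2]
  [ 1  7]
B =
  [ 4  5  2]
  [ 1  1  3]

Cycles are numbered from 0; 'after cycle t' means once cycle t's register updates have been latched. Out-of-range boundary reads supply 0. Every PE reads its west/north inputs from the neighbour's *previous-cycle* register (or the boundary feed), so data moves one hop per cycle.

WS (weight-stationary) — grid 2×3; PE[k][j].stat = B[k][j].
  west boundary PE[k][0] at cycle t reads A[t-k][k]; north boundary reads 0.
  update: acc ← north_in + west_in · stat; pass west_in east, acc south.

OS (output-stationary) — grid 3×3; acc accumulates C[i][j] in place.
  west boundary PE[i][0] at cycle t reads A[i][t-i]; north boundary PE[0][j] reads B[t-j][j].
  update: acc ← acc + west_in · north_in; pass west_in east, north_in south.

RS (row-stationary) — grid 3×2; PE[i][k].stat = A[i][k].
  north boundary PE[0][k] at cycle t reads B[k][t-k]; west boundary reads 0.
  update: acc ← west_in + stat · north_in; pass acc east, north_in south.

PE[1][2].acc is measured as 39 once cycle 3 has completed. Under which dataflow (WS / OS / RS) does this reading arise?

WS (2×3 grid), PE[1][2]:
  after 0 — PE[1][2] acc=0, pass-E 0, pass-S 0
  after 1 — PE[1][2] acc=0, pass-E 0, pass-S 0
  after 2 — PE[1][2] acc=0, pass-E 0, pass-S 0
  after 3 — PE[1][2] acc=39, pass-E 7, pass-S 39
OS (3×3 grid), PE[1][2]:
  after 0 — PE[1][2] acc=0, pass-E 0, pass-S 0
  after 1 — PE[1][2] acc=0, pass-E 0, pass-S 0
  after 2 — PE[1][2] acc=0, pass-E 0, pass-S 0
  after 3 — PE[1][2] acc=16, pass-E 8, pass-S 2
RS: PE[1][2] is outside its 3×2 grid.

dataflow = WS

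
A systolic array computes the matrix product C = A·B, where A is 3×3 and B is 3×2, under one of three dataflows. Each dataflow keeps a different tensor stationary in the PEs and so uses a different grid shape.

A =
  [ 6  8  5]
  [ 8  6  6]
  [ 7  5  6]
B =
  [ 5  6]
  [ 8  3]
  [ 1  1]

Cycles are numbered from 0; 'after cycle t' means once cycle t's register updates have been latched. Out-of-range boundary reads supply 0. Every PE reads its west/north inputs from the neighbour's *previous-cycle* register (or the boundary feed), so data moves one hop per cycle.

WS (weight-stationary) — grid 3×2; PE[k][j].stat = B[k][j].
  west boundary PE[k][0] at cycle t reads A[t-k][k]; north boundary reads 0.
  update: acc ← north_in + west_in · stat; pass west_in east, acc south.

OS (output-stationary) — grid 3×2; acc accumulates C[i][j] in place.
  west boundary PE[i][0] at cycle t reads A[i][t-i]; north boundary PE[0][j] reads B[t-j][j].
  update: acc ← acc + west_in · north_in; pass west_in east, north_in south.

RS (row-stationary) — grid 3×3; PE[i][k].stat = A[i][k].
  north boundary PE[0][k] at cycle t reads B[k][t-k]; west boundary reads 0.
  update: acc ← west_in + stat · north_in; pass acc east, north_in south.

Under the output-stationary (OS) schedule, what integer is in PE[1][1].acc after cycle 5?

PE[1][1].acc = 72

Tracing OS — 3×2 array, target PE[1][1]:
  t=0 PE[0][1]: acc=0 h=0 v=0
  t=0 PE[1][0]: acc=0 h=0 v=0
  t=0 PE[1][1]: acc=0 h=0 v=0
  t=1 PE[0][1]: acc=36 h=6 v=6
  t=1 PE[1][0]: acc=40 h=8 v=5
  t=1 PE[1][1]: acc=0 h=0 v=0
  t=2 PE[0][1]: acc=60 h=8 v=3
  t=2 PE[1][0]: acc=88 h=6 v=8
  t=2 PE[1][1]: acc=48 h=8 v=6
  t=3 PE[0][1]: acc=65 h=5 v=1
  t=3 PE[1][0]: acc=94 h=6 v=1
  t=3 PE[1][1]: acc=66 h=6 v=3
  t=4 PE[0][1]: acc=65 h=0 v=0
  t=4 PE[1][0]: acc=94 h=0 v=0
  t=4 PE[1][1]: acc=72 h=6 v=1
  t=5 PE[0][1]: acc=65 h=0 v=0
  t=5 PE[1][0]: acc=94 h=0 v=0
  t=5 PE[1][1]: acc=72 h=0 v=0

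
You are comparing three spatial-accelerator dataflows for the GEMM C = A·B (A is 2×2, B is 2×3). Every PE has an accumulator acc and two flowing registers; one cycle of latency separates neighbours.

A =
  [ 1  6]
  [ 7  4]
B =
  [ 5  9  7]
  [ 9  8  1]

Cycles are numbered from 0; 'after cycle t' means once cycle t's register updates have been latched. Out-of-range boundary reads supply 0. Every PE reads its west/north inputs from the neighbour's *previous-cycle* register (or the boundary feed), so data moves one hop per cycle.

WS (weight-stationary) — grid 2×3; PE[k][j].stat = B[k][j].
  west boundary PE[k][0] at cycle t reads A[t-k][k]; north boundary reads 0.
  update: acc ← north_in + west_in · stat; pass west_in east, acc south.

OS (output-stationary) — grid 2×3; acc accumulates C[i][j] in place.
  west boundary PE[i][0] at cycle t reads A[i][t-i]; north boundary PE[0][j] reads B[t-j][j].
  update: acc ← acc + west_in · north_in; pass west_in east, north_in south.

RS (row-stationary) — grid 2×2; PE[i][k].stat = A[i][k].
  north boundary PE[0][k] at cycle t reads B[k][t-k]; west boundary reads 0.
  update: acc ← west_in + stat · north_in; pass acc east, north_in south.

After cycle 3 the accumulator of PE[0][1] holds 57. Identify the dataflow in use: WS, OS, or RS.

WS [2×3] PE[0][1] across cycles:
  t=0 PE[0][1]: acc=0 h=0 v=0
  t=1 PE[0][1]: acc=9 h=1 v=9
  t=2 PE[0][1]: acc=63 h=7 v=63
  t=3 PE[0][1]: acc=0 h=0 v=0
OS [2×3] PE[0][1] across cycles:
  t=0 PE[0][1]: acc=0 h=0 v=0
  t=1 PE[0][1]: acc=9 h=1 v=9
  t=2 PE[0][1]: acc=57 h=6 v=8
  t=3 PE[0][1]: acc=57 h=0 v=0
RS [2×2] PE[0][1] across cycles:
  t=0 PE[0][1]: acc=0 h=0 v=0
  t=1 PE[0][1]: acc=59 h=59 v=9
  t=2 PE[0][1]: acc=57 h=57 v=8
  t=3 PE[0][1]: acc=13 h=13 v=1

dataflow = OS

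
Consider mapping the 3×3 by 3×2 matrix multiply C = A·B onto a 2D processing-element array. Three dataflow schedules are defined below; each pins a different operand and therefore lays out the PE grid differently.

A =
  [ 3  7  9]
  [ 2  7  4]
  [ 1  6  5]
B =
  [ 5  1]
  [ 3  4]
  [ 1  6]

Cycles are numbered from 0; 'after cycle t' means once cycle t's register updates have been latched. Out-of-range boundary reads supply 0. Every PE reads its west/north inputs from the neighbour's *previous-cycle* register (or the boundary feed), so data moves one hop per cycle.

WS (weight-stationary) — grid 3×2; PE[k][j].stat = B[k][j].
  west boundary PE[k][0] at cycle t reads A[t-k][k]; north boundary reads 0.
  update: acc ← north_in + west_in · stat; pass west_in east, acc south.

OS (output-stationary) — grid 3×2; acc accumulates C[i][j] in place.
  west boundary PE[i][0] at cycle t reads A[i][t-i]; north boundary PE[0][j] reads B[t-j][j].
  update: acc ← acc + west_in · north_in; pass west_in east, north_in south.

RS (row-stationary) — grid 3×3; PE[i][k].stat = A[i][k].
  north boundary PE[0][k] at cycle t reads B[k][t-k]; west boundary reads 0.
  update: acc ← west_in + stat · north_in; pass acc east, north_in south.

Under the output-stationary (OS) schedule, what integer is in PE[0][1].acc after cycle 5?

PE[0][1].acc = 85

Tracing OS — 3×2 array, target PE[0][1]:
  @0  [0,0]  acc 15  |  →3  ↓5
  @0  [0,1]  acc 0  |  →0  ↓0
  @1  [0,0]  acc 36  |  →7  ↓3
  @1  [0,1]  acc 3  |  →3  ↓1
  @2  [0,0]  acc 45  |  →9  ↓1
  @2  [0,1]  acc 31  |  →7  ↓4
  @3  [0,0]  acc 45  |  →0  ↓0
  @3  [0,1]  acc 85  |  →9  ↓6
  @4  [0,0]  acc 45  |  →0  ↓0
  @4  [0,1]  acc 85  |  →0  ↓0
  @5  [0,0]  acc 45  |  →0  ↓0
  @5  [0,1]  acc 85  |  →0  ↓0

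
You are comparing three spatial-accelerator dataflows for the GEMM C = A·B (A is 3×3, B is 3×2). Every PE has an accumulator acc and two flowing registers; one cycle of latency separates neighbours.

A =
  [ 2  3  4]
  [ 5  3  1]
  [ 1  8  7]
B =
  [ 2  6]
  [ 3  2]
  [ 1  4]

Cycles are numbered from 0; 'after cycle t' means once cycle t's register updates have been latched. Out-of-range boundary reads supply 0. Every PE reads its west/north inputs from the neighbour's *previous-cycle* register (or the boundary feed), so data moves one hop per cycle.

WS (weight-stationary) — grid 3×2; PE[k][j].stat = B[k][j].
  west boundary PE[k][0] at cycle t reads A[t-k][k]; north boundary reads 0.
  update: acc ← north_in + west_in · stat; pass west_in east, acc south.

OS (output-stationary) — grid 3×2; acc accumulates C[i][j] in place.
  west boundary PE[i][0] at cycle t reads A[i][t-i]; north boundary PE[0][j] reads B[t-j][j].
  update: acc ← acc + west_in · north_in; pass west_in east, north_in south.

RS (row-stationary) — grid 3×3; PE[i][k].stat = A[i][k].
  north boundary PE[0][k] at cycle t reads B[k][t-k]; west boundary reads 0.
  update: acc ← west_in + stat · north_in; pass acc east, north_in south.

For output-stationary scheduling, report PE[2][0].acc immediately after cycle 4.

PE[2][0].acc = 33

OS (3×2). Following PE[2][0] plus its west/north inputs:
  cycle 0: PE[1][0] → acc 0, east 0, south 0
  cycle 0: PE[2][0] → acc 0, east 0, south 0
  cycle 1: PE[1][0] → acc 10, east 5, south 2
  cycle 1: PE[2][0] → acc 0, east 0, south 0
  cycle 2: PE[1][0] → acc 19, east 3, south 3
  cycle 2: PE[2][0] → acc 2, east 1, south 2
  cycle 3: PE[1][0] → acc 20, east 1, south 1
  cycle 3: PE[2][0] → acc 26, east 8, south 3
  cycle 4: PE[1][0] → acc 20, east 0, south 0
  cycle 4: PE[2][0] → acc 33, east 7, south 1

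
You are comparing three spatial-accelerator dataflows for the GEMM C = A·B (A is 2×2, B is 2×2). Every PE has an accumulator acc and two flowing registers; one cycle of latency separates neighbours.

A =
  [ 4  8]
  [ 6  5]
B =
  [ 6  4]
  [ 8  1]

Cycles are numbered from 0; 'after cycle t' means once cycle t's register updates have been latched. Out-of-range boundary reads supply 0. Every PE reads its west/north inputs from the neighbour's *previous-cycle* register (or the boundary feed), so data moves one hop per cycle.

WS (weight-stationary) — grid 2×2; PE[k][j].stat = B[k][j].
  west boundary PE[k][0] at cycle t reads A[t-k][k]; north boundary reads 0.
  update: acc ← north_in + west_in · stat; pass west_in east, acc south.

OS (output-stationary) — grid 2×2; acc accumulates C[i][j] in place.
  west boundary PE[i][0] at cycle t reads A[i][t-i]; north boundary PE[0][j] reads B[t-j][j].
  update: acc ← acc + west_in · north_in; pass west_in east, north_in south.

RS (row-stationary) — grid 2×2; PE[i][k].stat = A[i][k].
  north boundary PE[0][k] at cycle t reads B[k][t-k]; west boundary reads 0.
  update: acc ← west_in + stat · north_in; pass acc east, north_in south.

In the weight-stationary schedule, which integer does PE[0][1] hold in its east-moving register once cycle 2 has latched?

WS on a 2×2 grid — tracing PE[0][1] and its feeders:
  0: (0,0).acc=24  regs=<4,24>
  0: (0,1).acc=0  regs=<0,0>
  1: (0,0).acc=36  regs=<6,36>
  1: (0,1).acc=16  regs=<4,16>
  2: (0,0).acc=0  regs=<0,0>
  2: (0,1).acc=24  regs=<6,24>

register = 6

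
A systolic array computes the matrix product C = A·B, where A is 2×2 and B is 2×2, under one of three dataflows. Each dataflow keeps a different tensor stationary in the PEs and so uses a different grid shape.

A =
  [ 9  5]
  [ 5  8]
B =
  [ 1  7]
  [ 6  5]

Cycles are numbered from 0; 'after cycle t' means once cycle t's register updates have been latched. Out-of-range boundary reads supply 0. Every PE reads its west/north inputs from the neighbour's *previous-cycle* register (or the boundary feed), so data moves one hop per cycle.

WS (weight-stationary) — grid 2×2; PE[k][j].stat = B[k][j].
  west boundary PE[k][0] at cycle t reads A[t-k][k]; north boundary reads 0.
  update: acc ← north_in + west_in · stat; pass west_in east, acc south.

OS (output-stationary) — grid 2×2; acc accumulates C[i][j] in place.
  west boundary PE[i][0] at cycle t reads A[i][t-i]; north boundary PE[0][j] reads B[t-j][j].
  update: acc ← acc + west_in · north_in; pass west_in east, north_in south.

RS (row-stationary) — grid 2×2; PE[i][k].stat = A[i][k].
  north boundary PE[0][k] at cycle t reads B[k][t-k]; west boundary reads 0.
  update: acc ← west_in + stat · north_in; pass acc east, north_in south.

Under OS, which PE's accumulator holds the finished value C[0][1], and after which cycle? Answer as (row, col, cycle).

(row, col, cycle) = (0, 1, 2)

OS: C[0][1] accumulates in PE[0][1]:
  cycle 0: PE[0][1] → acc 0, east 0, south 0
  cycle 1: PE[0][1] → acc 63, east 9, south 7
  cycle 2: PE[0][1] → acc 88, east 5, south 5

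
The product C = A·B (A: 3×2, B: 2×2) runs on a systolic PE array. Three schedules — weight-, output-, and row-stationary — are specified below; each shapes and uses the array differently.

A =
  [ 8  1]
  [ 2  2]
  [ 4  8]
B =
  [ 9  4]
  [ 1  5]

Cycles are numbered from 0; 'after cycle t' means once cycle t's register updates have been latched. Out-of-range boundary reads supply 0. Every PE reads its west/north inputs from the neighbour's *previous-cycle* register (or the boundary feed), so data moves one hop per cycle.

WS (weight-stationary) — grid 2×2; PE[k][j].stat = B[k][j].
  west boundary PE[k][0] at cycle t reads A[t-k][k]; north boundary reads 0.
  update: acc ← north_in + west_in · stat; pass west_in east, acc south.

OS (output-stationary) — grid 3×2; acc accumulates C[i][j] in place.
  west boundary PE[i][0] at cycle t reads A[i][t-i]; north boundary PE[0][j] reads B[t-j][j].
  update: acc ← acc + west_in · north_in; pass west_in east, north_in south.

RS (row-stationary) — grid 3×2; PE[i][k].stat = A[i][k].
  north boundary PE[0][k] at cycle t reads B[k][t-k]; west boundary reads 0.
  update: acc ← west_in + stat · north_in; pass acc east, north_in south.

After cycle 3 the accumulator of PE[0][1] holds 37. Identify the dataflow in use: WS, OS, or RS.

dataflow = OS

— WS: 2×2; PE[0][1] trace:
  0: (0,1).acc=0  regs=<0,0>
  1: (0,1).acc=32  regs=<8,32>
  2: (0,1).acc=8  regs=<2,8>
  3: (0,1).acc=16  regs=<4,16>
— OS: 3×2; PE[0][1] trace:
  0: (0,1).acc=0  regs=<0,0>
  1: (0,1).acc=32  regs=<8,4>
  2: (0,1).acc=37  regs=<1,5>
  3: (0,1).acc=37  regs=<0,0>
— RS: 3×2; PE[0][1] trace:
  0: (0,1).acc=0  regs=<0,0>
  1: (0,1).acc=73  regs=<73,1>
  2: (0,1).acc=37  regs=<37,5>
  3: (0,1).acc=0  regs=<0,0>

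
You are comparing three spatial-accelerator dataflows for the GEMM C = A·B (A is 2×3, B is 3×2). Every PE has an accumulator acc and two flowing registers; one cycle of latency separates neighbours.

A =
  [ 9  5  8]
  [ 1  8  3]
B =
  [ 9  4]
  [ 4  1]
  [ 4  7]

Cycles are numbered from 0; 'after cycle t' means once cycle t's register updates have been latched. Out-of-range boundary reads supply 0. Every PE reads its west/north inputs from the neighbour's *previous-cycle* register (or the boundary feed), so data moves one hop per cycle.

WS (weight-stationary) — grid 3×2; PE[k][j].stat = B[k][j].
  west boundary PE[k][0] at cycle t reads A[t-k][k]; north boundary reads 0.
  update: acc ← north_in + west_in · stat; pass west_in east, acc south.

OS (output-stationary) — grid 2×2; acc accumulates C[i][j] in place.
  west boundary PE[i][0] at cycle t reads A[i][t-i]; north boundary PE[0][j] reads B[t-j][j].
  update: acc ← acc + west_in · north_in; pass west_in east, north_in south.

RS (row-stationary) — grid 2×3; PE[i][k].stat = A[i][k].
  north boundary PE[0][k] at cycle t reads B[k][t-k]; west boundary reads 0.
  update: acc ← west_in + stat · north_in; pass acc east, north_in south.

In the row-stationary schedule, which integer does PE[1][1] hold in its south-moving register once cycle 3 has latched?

register = 1

RS on a 2×3 grid — tracing PE[1][1] and its feeders:
  @0  [0,1]  acc 0  |  →0  ↓0
  @0  [1,0]  acc 0  |  →0  ↓0
  @0  [1,1]  acc 0  |  →0  ↓0
  @1  [0,1]  acc 101  |  →101  ↓4
  @1  [1,0]  acc 9  |  →9  ↓9
  @1  [1,1]  acc 0  |  →0  ↓0
  @2  [0,1]  acc 41  |  →41  ↓1
  @2  [1,0]  acc 4  |  →4  ↓4
  @2  [1,1]  acc 41  |  →41  ↓4
  @3  [0,1]  acc 0  |  →0  ↓0
  @3  [1,0]  acc 0  |  →0  ↓0
  @3  [1,1]  acc 12  |  →12  ↓1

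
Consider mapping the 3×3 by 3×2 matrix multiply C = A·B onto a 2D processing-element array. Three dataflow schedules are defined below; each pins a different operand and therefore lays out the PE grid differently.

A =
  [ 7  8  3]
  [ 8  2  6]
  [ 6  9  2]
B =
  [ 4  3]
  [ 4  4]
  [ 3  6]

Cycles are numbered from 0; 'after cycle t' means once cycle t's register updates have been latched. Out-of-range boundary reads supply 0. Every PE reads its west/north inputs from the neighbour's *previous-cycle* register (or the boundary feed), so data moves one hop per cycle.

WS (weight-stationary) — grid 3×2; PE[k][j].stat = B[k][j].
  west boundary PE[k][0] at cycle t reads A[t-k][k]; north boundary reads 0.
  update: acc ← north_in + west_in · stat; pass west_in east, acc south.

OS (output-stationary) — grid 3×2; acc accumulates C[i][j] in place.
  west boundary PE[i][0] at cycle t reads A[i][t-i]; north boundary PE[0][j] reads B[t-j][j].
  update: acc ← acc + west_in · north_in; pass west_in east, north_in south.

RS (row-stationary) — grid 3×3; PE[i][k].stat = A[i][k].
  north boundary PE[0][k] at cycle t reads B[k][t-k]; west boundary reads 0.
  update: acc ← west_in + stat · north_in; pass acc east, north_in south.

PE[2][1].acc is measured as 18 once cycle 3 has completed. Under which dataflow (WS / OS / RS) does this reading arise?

WS [3×2] PE[2][1] across cycles:
  step 0 · PE2,1: acc=0; fwd→0 fwd↓0
  step 1 · PE2,1: acc=0; fwd→0 fwd↓0
  step 2 · PE2,1: acc=0; fwd→0 fwd↓0
  step 3 · PE2,1: acc=71; fwd→3 fwd↓71
OS [3×2] PE[2][1] across cycles:
  step 0 · PE2,1: acc=0; fwd→0 fwd↓0
  step 1 · PE2,1: acc=0; fwd→0 fwd↓0
  step 2 · PE2,1: acc=0; fwd→0 fwd↓0
  step 3 · PE2,1: acc=18; fwd→6 fwd↓3
RS [3×3] PE[2][1] across cycles:
  step 0 · PE2,1: acc=0; fwd→0 fwd↓0
  step 1 · PE2,1: acc=0; fwd→0 fwd↓0
  step 2 · PE2,1: acc=0; fwd→0 fwd↓0
  step 3 · PE2,1: acc=60; fwd→60 fwd↓4

dataflow = OS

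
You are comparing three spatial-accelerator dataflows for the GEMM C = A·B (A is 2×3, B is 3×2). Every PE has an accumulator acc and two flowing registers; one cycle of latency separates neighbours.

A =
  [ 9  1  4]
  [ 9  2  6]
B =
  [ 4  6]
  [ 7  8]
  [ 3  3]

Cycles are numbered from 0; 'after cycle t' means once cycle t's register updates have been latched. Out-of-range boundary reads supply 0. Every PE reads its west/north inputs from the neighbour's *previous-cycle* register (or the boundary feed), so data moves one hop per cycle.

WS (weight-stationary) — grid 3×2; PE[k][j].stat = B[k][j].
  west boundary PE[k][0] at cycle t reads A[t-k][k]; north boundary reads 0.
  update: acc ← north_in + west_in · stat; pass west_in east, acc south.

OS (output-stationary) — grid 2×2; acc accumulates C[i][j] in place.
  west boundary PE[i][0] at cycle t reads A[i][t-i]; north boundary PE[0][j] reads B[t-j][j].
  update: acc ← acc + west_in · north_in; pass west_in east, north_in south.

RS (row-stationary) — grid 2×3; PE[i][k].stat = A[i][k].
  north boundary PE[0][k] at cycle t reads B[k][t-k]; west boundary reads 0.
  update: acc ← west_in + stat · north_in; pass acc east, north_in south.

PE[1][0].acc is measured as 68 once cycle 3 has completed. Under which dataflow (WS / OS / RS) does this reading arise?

dataflow = OS

— WS: 3×2; PE[1][0] trace:
  cycle 0: PE[1][0] → acc 0, east 0, south 0
  cycle 1: PE[1][0] → acc 43, east 1, south 43
  cycle 2: PE[1][0] → acc 50, east 2, south 50
  cycle 3: PE[1][0] → acc 0, east 0, south 0
— OS: 2×2; PE[1][0] trace:
  cycle 0: PE[1][0] → acc 0, east 0, south 0
  cycle 1: PE[1][0] → acc 36, east 9, south 4
  cycle 2: PE[1][0] → acc 50, east 2, south 7
  cycle 3: PE[1][0] → acc 68, east 6, south 3
— RS: 2×3; PE[1][0] trace:
  cycle 0: PE[1][0] → acc 0, east 0, south 0
  cycle 1: PE[1][0] → acc 36, east 36, south 4
  cycle 2: PE[1][0] → acc 54, east 54, south 6
  cycle 3: PE[1][0] → acc 0, east 0, south 0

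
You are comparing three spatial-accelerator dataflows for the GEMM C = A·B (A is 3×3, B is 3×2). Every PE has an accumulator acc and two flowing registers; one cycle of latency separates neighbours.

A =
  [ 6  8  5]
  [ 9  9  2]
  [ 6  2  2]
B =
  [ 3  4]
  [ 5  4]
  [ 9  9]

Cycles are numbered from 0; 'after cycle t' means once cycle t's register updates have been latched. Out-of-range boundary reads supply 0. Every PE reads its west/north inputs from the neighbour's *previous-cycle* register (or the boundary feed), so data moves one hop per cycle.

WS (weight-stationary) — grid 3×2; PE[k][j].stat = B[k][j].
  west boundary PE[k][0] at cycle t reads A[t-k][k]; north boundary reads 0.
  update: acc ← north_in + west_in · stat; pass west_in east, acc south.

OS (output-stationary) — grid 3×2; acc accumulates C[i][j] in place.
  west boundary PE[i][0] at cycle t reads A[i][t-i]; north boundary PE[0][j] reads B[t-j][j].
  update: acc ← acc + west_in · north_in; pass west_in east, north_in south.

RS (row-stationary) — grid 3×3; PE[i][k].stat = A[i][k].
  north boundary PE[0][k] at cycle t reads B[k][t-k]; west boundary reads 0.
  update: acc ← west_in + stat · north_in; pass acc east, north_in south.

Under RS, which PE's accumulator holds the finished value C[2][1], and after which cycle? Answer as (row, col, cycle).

RS: C[2][1] accumulates in PE[2][2]:
  @0  [2,2]  acc 0  |  →0  ↓0
  @1  [2,2]  acc 0  |  →0  ↓0
  @2  [2,2]  acc 0  |  →0  ↓0
  @3  [2,2]  acc 0  |  →0  ↓0
  @4  [2,2]  acc 46  |  →46  ↓9
  @5  [2,2]  acc 50  |  →50  ↓9

(row, col, cycle) = (2, 2, 5)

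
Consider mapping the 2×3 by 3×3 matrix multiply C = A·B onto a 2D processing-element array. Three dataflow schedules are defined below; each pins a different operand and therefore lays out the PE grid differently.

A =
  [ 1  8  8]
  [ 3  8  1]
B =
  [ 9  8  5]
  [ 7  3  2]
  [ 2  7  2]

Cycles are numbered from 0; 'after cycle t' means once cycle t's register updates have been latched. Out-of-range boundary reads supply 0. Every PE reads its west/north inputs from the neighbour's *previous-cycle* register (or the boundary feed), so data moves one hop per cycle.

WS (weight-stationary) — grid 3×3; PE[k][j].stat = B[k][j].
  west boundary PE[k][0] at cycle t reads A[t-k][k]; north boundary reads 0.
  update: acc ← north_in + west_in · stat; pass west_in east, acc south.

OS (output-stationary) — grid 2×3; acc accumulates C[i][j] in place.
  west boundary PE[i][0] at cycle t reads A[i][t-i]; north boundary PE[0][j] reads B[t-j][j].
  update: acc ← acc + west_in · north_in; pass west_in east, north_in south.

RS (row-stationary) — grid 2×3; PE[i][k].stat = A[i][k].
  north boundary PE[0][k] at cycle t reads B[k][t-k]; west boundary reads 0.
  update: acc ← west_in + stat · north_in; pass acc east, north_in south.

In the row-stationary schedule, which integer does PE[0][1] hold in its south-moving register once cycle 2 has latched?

Tracing RS — 2×3 array, target PE[0][1]:
  after 0 — PE[0][0] acc=9, pass-E 9, pass-S 9
  after 0 — PE[0][1] acc=0, pass-E 0, pass-S 0
  after 1 — PE[0][0] acc=8, pass-E 8, pass-S 8
  after 1 — PE[0][1] acc=65, pass-E 65, pass-S 7
  after 2 — PE[0][0] acc=5, pass-E 5, pass-S 5
  after 2 — PE[0][1] acc=32, pass-E 32, pass-S 3

register = 3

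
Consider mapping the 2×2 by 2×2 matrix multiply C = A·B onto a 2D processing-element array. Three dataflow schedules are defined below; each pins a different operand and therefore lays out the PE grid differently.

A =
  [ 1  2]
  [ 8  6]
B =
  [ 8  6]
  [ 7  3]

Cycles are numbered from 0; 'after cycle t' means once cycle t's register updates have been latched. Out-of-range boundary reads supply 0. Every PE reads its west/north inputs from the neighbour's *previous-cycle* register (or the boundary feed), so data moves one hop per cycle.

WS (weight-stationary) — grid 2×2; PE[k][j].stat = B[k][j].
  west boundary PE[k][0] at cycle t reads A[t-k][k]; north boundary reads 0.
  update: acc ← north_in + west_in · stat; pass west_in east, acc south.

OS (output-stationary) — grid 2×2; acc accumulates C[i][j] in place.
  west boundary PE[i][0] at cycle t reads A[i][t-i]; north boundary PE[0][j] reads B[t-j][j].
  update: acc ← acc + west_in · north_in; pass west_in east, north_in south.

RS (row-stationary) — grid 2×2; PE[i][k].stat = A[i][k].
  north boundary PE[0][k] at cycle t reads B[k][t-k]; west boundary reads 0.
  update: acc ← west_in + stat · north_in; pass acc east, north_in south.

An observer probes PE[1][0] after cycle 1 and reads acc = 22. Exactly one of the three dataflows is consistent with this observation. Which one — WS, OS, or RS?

dataflow = WS

WS (2×2 grid), PE[1][0]:
  0: (1,0).acc=0  regs=<0,0>
  1: (1,0).acc=22  regs=<2,22>
OS (2×2 grid), PE[1][0]:
  0: (1,0).acc=0  regs=<0,0>
  1: (1,0).acc=64  regs=<8,8>
RS (2×2 grid), PE[1][0]:
  0: (1,0).acc=0  regs=<0,0>
  1: (1,0).acc=64  regs=<64,8>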